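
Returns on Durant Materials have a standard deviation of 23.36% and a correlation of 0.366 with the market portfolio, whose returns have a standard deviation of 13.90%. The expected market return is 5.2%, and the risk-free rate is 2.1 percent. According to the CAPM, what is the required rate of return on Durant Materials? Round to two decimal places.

4.01%

β = ρ × σ_i / σ_m = 0.366 × 23.36% / 13.90% = 0.6151
MRP = 5.2% − 2.1% = 3.10%
E(R) = 2.1% + 0.6151 × 3.1% = 4.01%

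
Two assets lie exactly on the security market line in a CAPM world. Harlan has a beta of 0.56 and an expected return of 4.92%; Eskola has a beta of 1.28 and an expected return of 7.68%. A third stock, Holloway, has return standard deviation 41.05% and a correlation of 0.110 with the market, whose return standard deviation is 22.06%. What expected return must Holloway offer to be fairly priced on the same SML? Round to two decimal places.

MRP = (7.68% − 4.92%) / (1.28 − 0.56) = 3.8333%
R_f = 4.92% − 0.56 × 3.8333% = 2.7734%
β_Holloway = ρ·σ_i/σ_m = 0.110 × 41.05 / 22.06 = 0.2047
E(R_Holloway) = R_f + β × MRP = 2.7734% + 0.2047 × 3.8333% = 3.56%

3.56%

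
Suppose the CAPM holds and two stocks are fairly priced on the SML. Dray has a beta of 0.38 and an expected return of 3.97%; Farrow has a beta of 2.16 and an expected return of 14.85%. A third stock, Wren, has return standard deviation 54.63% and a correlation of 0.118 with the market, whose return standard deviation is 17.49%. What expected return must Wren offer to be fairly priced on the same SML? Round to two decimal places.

3.90%

MRP = (14.85% − 3.97%) / (2.16 − 0.38) = 6.1124%
R_f = 3.97% − 0.38 × 6.1124% = 1.6473%
β_Wren = ρ·σ_i/σ_m = 0.118 × 54.63 / 17.49 = 0.3686
E(R_Wren) = R_f + β × MRP = 1.6473% + 0.3686 × 6.1124% = 3.90%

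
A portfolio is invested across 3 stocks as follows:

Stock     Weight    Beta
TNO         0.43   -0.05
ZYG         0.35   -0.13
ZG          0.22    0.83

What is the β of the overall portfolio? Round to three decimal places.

β_P = Σ w_i β_i = 0.43×-0.05 + 0.35×-0.13 + 0.22×0.83 = 0.1156

0.116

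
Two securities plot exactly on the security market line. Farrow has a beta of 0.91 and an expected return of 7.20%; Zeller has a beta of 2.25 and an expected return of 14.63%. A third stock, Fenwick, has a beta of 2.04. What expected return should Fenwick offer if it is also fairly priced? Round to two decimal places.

13.47%

MRP (SML slope) = (14.63% − 7.20%) / (2.25 − 0.91) = 7.43% / 1.34 = 5.5448%
R_f (intercept) = 7.20% − 0.91 × 5.5448% = 2.1542%
E(R_Fenwick) = R_f + β × MRP = 2.1542% + 2.04 × 5.5448% = 13.47%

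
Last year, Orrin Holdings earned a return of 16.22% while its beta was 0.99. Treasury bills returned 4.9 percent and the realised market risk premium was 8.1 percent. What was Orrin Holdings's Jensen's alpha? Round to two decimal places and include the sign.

+3.30%

CAPM benchmark = R_f + β(R_m − R_f) = 4.9% + 0.99 × 8.1% = 12.9190%
α = actual − benchmark = 16.22% − 12.9190% = +3.30%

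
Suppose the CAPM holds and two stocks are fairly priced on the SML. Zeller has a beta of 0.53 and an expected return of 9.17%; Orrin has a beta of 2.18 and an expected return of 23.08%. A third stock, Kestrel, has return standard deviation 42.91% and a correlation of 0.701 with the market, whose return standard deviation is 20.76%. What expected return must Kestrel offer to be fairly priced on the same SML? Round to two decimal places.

MRP = (23.08% − 9.17%) / (2.18 − 0.53) = 8.4303%
R_f = 9.17% − 0.53 × 8.4303% = 4.7019%
β_Kestrel = ρ·σ_i/σ_m = 0.701 × 42.91 / 20.76 = 1.4489
E(R_Kestrel) = R_f + β × MRP = 4.7019% + 1.4489 × 8.4303% = 16.92%

16.92%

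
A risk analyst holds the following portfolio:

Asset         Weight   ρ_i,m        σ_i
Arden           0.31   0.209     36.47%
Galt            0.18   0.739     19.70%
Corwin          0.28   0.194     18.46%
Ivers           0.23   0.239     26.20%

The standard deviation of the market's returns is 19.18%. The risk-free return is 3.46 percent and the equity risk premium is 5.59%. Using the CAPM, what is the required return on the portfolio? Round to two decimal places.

β_Arden = 0.209 × 36.47% / 19.18% = 0.3974
β_Galt = 0.739 × 19.70% / 19.18% = 0.7590
β_Corwin = 0.194 × 18.46% / 19.18% = 0.1867
β_Ivers = 0.239 × 26.20% / 19.18% = 0.3265
β_P = Σ w_i β_i = 0.31×0.3974 + 0.18×0.7590 + 0.28×0.1867 + 0.23×0.3265 = 0.3872
E(R_P) = R_f + β_P × MRP = 3.46% + 0.3872 × 5.59% = 5.62%

5.62%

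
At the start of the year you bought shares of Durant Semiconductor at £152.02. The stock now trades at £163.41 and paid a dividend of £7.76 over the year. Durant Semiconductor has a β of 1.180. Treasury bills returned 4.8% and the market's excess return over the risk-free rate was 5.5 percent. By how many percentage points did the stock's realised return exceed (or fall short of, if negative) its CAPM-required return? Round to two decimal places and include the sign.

Realised HPR = (P1 + D1 − P0) / P0 = (163.41 + 7.76 − 152.02) / 152.02 = 19.15 / 152.02 = 12.5970%
CAPM required = R_f + β·MRP = 4.8% + 1.180 × 5.5% = 11.2900%
α = realised − required = 12.5970% − 11.2900% = +1.31%

+1.31%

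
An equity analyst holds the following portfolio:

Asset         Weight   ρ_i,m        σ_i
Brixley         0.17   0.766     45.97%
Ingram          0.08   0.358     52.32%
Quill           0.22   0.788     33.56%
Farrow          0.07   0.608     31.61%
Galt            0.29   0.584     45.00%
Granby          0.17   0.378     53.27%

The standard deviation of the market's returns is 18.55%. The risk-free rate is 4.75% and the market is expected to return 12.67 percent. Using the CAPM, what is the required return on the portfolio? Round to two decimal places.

β_Brixley = 0.766 × 45.97% / 18.55% = 1.8983
β_Ingram = 0.358 × 52.32% / 18.55% = 1.0097
β_Quill = 0.788 × 33.56% / 18.55% = 1.4256
β_Farrow = 0.608 × 31.61% / 18.55% = 1.0361
β_Galt = 0.584 × 45.00% / 18.55% = 1.4167
β_Granby = 0.378 × 53.27% / 18.55% = 1.0855
β_P = Σ w_i β_i = 0.17×1.8983 + 0.08×1.0097 + 0.22×1.4256 + 0.07×1.0361 + 0.29×1.4167 + 0.17×1.0855 = 1.3850
MRP = 12.67% − 4.75% = 7.92%
E(R_P) = R_f + β_P × MRP = 4.75% + 1.3850 × 7.92% = 15.72%

15.72%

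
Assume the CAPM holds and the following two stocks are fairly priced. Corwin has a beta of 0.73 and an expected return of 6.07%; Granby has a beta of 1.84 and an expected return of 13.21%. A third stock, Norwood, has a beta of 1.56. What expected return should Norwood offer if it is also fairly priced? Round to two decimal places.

11.41%

MRP (SML slope) = (13.21% − 6.07%) / (1.84 − 0.73) = 7.14% / 1.11 = 6.4324%
R_f (intercept) = 6.07% − 0.73 × 6.4324% = 1.3743%
E(R_Norwood) = R_f + β × MRP = 1.3743% + 1.56 × 6.4324% = 11.41%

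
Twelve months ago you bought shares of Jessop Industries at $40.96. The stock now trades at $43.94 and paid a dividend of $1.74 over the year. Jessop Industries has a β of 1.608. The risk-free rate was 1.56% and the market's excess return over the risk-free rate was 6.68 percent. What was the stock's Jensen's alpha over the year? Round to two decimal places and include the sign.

Realised HPR = (P1 + D1 − P0) / P0 = (43.94 + 1.74 − 40.96) / 40.96 = 4.72 / 40.96 = 11.5234%
CAPM required = R_f + β·MRP = 1.56% + 1.608 × 6.68% = 12.30144%
α = realised − required = 11.5234% − 12.30144% = -0.78%

-0.78%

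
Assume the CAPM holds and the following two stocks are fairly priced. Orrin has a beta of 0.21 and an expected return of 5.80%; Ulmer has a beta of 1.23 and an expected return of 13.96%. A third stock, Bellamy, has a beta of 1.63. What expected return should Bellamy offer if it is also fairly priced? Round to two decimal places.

MRP (SML slope) = (13.96% − 5.80%) / (1.23 − 0.21) = 8.16% / 1.02 = 8.0000%
R_f (intercept) = 5.80% − 0.21 × 8.0000% = 4.1200%
E(R_Bellamy) = R_f + β × MRP = 4.1200% + 1.63 × 8.0000% = 17.16%

17.16%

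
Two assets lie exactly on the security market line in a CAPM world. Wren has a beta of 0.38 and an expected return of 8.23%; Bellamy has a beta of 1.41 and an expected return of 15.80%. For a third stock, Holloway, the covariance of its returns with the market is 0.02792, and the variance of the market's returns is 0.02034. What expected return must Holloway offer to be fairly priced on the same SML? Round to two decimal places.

15.53%

MRP = (15.80% − 8.23%) / (1.41 − 0.38) = 7.3495%
R_f = 8.23% − 0.38 × 7.3495% = 5.4372%
β_Holloway = Cov / Var(R_m) = 0.02792 / 0.02034 = 1.3727
E(R_Holloway) = R_f + β × MRP = 5.4372% + 1.3727 × 7.3495% = 15.53%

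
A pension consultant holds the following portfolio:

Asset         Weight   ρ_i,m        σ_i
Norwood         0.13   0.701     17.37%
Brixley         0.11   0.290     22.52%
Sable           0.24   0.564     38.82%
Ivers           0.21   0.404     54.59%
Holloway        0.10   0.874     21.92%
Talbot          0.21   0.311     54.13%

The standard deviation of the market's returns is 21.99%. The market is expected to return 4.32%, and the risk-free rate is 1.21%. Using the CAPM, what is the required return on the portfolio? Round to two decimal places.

3.70%

β_Norwood = 0.701 × 17.37% / 21.99% = 0.5537
β_Brixley = 0.290 × 22.52% / 21.99% = 0.2970
β_Sable = 0.564 × 38.82% / 21.99% = 0.9957
β_Ivers = 0.404 × 54.59% / 21.99% = 1.0029
β_Holloway = 0.874 × 21.92% / 21.99% = 0.8712
β_Talbot = 0.311 × 54.13% / 21.99% = 0.7655
β_P = Σ w_i β_i = 0.13×0.5537 + 0.11×0.2970 + 0.24×0.9957 + 0.21×1.0029 + 0.10×0.8712 + 0.21×0.7655 = 0.8021
MRP = 4.32% − 1.21% = 3.11%
E(R_P) = R_f + β_P × MRP = 1.21% + 0.8021 × 3.11% = 3.70%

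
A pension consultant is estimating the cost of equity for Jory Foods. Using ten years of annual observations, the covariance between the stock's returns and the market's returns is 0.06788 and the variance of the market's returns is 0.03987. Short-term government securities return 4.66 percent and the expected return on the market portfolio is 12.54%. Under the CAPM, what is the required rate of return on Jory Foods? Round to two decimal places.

18.08%

β = Cov(R_i, R_m) / Var(R_m) = 0.06788 / 0.03987 = 1.7025
MRP = 12.54% − 4.66% = 7.88%
E(R) = R_f + β × MRP = 4.66% + 1.7025 × 7.88% = 18.08%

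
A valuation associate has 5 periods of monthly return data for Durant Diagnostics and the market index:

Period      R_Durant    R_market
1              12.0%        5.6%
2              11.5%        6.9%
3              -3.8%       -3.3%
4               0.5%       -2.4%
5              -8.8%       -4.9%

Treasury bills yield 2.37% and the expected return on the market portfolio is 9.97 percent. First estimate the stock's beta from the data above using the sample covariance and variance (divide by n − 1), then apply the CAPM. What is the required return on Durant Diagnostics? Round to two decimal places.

Mean R_i = (12.0 + 11.5 − 3.8 + 0.5 − 8.8) / 5 = 2.2800%
Mean R_m = (5.6 + 6.9 − 3.3 − 2.4 − 4.9) / 5 = 0.3800%
Σ(R_i − R̄_i)(R_m − R̄_m) = 196.6780  ⇒  Cov = 196.6780 / 4 = 49.1695
Σ(R_m − R̄_m)² = 118.9080  ⇒  Var(R_m) = 118.9080 / 4 = 29.7270
β = Cov / Var(R_m) = 49.1695 / 29.7270 = 1.6540
MRP = 9.97% − 2.37% = 7.60%
E(R) = R_f + β × MRP = 2.37% + 1.6540 × 7.60% = 14.94%

14.94%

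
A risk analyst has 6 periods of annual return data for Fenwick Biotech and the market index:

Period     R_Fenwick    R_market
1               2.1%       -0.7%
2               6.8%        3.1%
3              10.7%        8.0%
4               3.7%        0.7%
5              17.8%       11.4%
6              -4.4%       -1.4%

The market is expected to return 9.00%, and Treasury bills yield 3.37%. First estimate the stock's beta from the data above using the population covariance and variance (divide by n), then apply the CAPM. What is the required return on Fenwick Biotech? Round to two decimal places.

Mean R_i = (2.1 + 6.8 + 10.7 + 3.7 + 17.8 − 4.4) / 6 = 6.1167%
Mean R_m = (-0.7 + 3.1 + 8.0 + 0.7 + 11.4 − 1.4) / 6 = 3.5167%
Σ(R_i − R̄_i)(R_m − R̄_m) = 187.8183  ⇒  Cov = 187.8183 / 6 = 31.3031
Σ(R_m − R̄_m)² = 132.3083  ⇒  Var(R_m) = 132.3083 / 6 = 22.0514
β = Cov / Var(R_m) = 31.3031 / 22.0514 = 1.4196
MRP = 9.00% − 3.37% = 5.63%
E(R) = R_f + β × MRP = 3.37% + 1.4196 × 5.63% = 11.36%

11.36%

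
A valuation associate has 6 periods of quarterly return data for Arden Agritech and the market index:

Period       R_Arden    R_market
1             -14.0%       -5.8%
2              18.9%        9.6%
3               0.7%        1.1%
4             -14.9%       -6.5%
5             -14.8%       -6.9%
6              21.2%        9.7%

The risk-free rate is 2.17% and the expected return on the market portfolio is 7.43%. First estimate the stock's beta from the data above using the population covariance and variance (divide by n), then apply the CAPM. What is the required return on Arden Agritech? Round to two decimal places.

Mean R_i = (-14.0 + 18.9 + 0.7 − 14.9 − 14.8 + 21.2) / 6 = -0.4833%
Mean R_m = (-5.8 + 9.6 + 1.1 − 6.5 − 6.9 + 9.7) / 6 = 0.2000%
Σ(R_i − R̄_i)(R_m − R̄_m) = 668.6000  ⇒  Cov = 668.6000 / 6 = 111.4333
Σ(R_m − R̄_m)² = 310.7200  ⇒  Var(R_m) = 310.7200 / 6 = 51.7867
β = Cov / Var(R_m) = 111.4333 / 51.7867 = 2.1518
MRP = 7.43% − 2.17% = 5.26%
E(R) = R_f + β × MRP = 2.17% + 2.1518 × 5.26% = 13.49%

13.49%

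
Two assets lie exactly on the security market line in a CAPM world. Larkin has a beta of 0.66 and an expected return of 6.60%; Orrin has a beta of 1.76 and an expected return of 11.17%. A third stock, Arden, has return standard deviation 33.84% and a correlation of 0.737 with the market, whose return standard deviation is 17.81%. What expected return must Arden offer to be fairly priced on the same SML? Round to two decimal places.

MRP = (11.17% − 6.60%) / (1.76 − 0.66) = 4.1545%
R_f = 6.60% − 0.66 × 4.1545% = 3.8580%
β_Arden = ρ·σ_i/σ_m = 0.737 × 33.84 / 17.81 = 1.4003
E(R_Arden) = R_f + β × MRP = 3.8580% + 1.4003 × 4.1545% = 9.68%

9.68%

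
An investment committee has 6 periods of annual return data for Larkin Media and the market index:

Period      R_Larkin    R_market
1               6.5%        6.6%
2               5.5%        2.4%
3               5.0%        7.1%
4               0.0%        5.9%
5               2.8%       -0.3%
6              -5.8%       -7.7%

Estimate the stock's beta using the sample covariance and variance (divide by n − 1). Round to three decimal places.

Mean R_i = (6.5 + 5.5 + 5.0 + 0.0 + 2.8 − 5.8) / 6 = 2.3333%
Mean R_m = (6.6 + 2.4 + 7.1 + 5.9 − 0.3 − 7.7) / 6 = 2.3333%
Σ(R_i − R̄_i)(R_m − R̄_m) = 102.7533  ⇒  Cov = 102.7533 / 5 = 20.5507
Σ(R_m − R̄_m)² = 161.2533  ⇒  Var(R_m) = 161.2533 / 5 = 32.2507
β = Cov / Var(R_m) = 20.5507 / 32.2507 = 0.6372

0.637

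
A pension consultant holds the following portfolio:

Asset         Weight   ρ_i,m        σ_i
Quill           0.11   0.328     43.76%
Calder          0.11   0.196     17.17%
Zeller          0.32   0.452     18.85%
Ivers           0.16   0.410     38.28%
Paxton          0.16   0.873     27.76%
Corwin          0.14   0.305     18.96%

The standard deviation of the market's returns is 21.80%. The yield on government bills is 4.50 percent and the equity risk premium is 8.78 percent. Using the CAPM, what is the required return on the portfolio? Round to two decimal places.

β_Quill = 0.328 × 43.76% / 21.80% = 0.6584
β_Calder = 0.196 × 17.17% / 21.80% = 0.1544
β_Zeller = 0.452 × 18.85% / 21.80% = 0.3908
β_Ivers = 0.410 × 38.28% / 21.80% = 0.7199
β_Paxton = 0.873 × 27.76% / 21.80% = 1.1117
β_Corwin = 0.305 × 18.96% / 21.80% = 0.2653
β_P = Σ w_i β_i = 0.11×0.6584 + 0.11×0.1544 + 0.32×0.3908 + 0.16×0.7199 + 0.16×1.1117 + 0.14×0.2653 = 0.5447
E(R_P) = R_f + β_P × MRP = 4.50% + 0.5447 × 8.78% = 9.28%

9.28%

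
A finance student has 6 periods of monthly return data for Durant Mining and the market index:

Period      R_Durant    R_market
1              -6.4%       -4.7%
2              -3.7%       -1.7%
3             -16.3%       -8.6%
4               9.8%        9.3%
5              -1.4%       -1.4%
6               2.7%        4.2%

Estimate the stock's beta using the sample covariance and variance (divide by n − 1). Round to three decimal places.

Mean R_i = (-6.4 − 3.7 − 16.3 + 9.8 − 1.4 + 2.7) / 6 = -2.5500%
Mean R_m = (-4.7 − 1.7 − 8.6 + 9.3 − 1.4 + 4.2) / 6 = -0.4833%
Σ(R_i − R̄_i)(R_m − R̄_m) = 273.5950  ⇒  Cov = 273.5950 / 5 = 54.7190
Σ(R_m − R̄_m)² = 203.6283  ⇒  Var(R_m) = 203.6283 / 5 = 40.7257
β = Cov / Var(R_m) = 54.7190 / 40.7257 = 1.3436

1.344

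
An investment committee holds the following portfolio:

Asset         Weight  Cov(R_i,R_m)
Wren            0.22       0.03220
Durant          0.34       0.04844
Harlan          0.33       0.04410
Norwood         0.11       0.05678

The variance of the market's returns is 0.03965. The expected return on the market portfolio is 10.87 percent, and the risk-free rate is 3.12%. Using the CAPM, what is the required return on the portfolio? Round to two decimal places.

β_Wren = 0.03220 / 0.03965 = 0.8121
β_Durant = 0.04844 / 0.03965 = 1.2217
β_Harlan = 0.04410 / 0.03965 = 1.1122
β_Norwood = 0.05678 / 0.03965 = 1.4320
β_P = Σ w_i β_i = 0.22×0.8121 + 0.34×1.2217 + 0.33×1.1122 + 0.11×1.4320 = 1.1186
MRP = 10.87% − 3.12% = 7.75%
E(R_P) = R_f + β_P × MRP = 3.12% + 1.1186 × 7.75% = 11.79%

11.79%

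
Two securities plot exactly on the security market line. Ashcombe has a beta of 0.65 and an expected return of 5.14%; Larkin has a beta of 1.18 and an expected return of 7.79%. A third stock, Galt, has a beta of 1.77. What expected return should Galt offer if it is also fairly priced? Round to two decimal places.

MRP (SML slope) = (7.79% − 5.14%) / (1.18 − 0.65) = 2.65% / 0.53 = 5.0000%
R_f (intercept) = 5.14% − 0.65 × 5.0000% = 1.8900%
E(R_Galt) = R_f + β × MRP = 1.8900% + 1.77 × 5.0000% = 10.74%

10.74%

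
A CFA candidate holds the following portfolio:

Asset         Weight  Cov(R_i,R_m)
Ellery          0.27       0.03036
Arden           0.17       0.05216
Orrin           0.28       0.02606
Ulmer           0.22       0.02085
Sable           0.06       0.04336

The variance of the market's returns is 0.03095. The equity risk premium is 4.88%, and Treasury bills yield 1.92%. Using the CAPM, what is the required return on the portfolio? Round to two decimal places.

6.89%

β_Ellery = 0.03036 / 0.03095 = 0.9809
β_Arden = 0.05216 / 0.03095 = 1.6853
β_Orrin = 0.02606 / 0.03095 = 0.8420
β_Ulmer = 0.02085 / 0.03095 = 0.6737
β_Sable = 0.04336 / 0.03095 = 1.4010
β_P = Σ w_i β_i = 0.27×0.9809 + 0.17×1.6853 + 0.28×0.8420 + 0.22×0.6737 + 0.06×1.4010 = 1.0194
E(R_P) = R_f + β_P × MRP = 1.92% + 1.0194 × 4.88% = 6.89%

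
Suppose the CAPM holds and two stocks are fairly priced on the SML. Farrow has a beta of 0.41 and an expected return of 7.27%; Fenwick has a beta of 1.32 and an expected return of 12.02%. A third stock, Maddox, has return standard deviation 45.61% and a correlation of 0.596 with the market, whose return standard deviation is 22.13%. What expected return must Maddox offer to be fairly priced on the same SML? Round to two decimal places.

11.54%

MRP = (12.02% − 7.27%) / (1.32 − 0.41) = 5.2198%
R_f = 7.27% − 0.41 × 5.2198% = 5.1299%
β_Maddox = ρ·σ_i/σ_m = 0.596 × 45.61 / 22.13 = 1.2284
E(R_Maddox) = R_f + β × MRP = 5.1299% + 1.2284 × 5.2198% = 11.54%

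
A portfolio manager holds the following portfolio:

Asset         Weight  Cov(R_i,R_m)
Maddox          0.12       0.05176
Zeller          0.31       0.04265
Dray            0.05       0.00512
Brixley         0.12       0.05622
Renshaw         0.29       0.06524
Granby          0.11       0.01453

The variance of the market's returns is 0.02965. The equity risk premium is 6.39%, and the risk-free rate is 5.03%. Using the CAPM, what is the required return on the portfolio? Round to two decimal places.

15.15%

β_Maddox = 0.05176 / 0.02965 = 1.7457
β_Zeller = 0.04265 / 0.02965 = 1.4384
β_Dray = 0.00512 / 0.02965 = 0.1727
β_Brixley = 0.05622 / 0.02965 = 1.8961
β_Renshaw = 0.06524 / 0.02965 = 2.2003
β_Granby = 0.01453 / 0.02965 = 0.4901
β_P = Σ w_i β_i = 0.12×1.7457 + 0.31×1.4384 + 0.05×0.1727 + 0.12×1.8961 + 0.29×2.2003 + 0.11×0.4901 = 1.5836
E(R_P) = R_f + β_P × MRP = 5.03% + 1.5836 × 6.39% = 15.15%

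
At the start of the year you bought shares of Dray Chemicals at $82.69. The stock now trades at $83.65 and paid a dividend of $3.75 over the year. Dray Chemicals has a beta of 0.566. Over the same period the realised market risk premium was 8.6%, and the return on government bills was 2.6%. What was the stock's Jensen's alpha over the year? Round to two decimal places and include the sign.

-1.77%

Realised HPR = (P1 + D1 − P0) / P0 = (83.65 + 3.75 − 82.69) / 82.69 = 4.71 / 82.69 = 5.6960%
CAPM required = R_f + β·MRP = 2.6% + 0.566 × 8.6% = 7.4676%
α = realised − required = 5.6960% − 7.4676% = -1.77%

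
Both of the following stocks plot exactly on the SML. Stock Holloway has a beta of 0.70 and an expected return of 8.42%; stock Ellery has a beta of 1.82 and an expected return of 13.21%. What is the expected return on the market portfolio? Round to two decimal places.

9.70%

Both satisfy E(R) = R_f + β·MRP, so the slope of the SML is
MRP = (13.21% − 8.42%) / (1.82 − 0.70) = 4.79% / 1.12 = 4.2768%
R_f = E(R_Holloway) − β_Holloway·MRP = 8.42% − 0.70 × 4.2768% = 5.4262%
E(R_m) = R_f + MRP = 5.4262% + 4.2768% = 9.70%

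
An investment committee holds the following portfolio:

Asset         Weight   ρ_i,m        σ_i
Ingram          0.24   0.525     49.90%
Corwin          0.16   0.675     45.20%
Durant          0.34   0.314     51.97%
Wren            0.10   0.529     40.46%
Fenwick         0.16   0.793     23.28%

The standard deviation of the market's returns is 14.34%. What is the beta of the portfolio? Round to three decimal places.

1.521

β_Ingram = 0.525 × 49.90% / 14.34% = 1.8269
β_Corwin = 0.675 × 45.20% / 14.34% = 2.1276
β_Durant = 0.314 × 51.97% / 14.34% = 1.1380
β_Wren = 0.529 × 40.46% / 14.34% = 1.4926
β_Fenwick = 0.793 × 23.28% / 14.34% = 1.2874
β_P = Σ w_i β_i = 0.24×1.8269 + 0.16×2.1276 + 0.34×1.1380 + 0.10×1.4926 + 0.16×1.2874 = 1.5210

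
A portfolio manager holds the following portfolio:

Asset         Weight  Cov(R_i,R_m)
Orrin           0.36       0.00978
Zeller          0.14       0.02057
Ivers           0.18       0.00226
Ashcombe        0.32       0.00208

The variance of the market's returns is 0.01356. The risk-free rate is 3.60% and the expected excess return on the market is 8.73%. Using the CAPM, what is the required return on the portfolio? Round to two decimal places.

β_Orrin = 0.00978 / 0.01356 = 0.7212
β_Zeller = 0.02057 / 0.01356 = 1.5170
β_Ivers = 0.00226 / 0.01356 = 0.1667
β_Ashcombe = 0.00208 / 0.01356 = 0.1534
β_P = Σ w_i β_i = 0.36×0.7212 + 0.14×1.5170 + 0.18×0.1667 + 0.32×0.1534 = 0.5511
E(R_P) = R_f + β_P × MRP = 3.60% + 0.5511 × 8.73% = 8.41%

8.41%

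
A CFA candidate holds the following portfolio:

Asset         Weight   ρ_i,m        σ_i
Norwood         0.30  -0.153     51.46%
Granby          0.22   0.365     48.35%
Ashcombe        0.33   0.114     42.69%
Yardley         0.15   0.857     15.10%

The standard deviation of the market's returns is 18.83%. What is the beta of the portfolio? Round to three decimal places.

0.269

β_Norwood = -0.153 × 51.46% / 18.83% = -0.4181
β_Granby = 0.365 × 48.35% / 18.83% = 0.9372
β_Ashcombe = 0.114 × 42.69% / 18.83% = 0.2585
β_Yardley = 0.857 × 15.10% / 18.83% = 0.6872
β_P = Σ w_i β_i = 0.30×-0.4181 + 0.22×0.9372 + 0.33×0.2585 + 0.15×0.6872 = 0.2691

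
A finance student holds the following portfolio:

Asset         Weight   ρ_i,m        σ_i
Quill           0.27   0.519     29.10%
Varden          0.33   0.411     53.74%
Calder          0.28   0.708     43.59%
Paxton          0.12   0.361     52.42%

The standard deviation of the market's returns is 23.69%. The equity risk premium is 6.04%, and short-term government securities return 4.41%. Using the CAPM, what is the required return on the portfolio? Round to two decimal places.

β_Quill = 0.519 × 29.10% / 23.69% = 0.6375
β_Varden = 0.411 × 53.74% / 23.69% = 0.9323
β_Calder = 0.708 × 43.59% / 23.69% = 1.3027
β_Paxton = 0.361 × 52.42% / 23.69% = 0.7988
β_P = Σ w_i β_i = 0.27×0.6375 + 0.33×0.9323 + 0.28×1.3027 + 0.12×0.7988 = 0.9404
E(R_P) = R_f + β_P × MRP = 4.41% + 0.9404 × 6.04% = 10.09%

10.09%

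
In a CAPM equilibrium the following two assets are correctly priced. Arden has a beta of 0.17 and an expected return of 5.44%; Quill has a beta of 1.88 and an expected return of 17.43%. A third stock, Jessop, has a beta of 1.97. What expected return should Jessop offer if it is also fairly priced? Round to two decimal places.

18.06%

MRP (SML slope) = (17.43% − 5.44%) / (1.88 − 0.17) = 11.99% / 1.71 = 7.0117%
R_f (intercept) = 5.44% − 0.17 × 7.0117% = 4.2480%
E(R_Jessop) = R_f + β × MRP = 4.2480% + 1.97 × 7.0117% = 18.06%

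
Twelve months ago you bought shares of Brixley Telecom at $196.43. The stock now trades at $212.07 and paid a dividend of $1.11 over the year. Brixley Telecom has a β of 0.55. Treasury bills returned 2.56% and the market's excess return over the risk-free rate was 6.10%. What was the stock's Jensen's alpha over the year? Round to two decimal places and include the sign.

+2.61%

Realised HPR = (P1 + D1 − P0) / P0 = (212.07 + 1.11 − 196.43) / 196.43 = 16.75 / 196.43 = 8.5272%
CAPM required = R_f + β·MRP = 2.56% + 0.55 × 6.10% = 5.9150%
α = realised − required = 8.5272% − 5.9150% = +2.61%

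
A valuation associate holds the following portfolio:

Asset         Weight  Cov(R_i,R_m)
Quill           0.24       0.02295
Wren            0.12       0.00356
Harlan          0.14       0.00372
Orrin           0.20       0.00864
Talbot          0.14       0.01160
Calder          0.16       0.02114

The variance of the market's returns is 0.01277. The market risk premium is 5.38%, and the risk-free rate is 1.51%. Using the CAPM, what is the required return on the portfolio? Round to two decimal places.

β_Quill = 0.02295 / 0.01277 = 1.7972
β_Wren = 0.00356 / 0.01277 = 0.2788
β_Harlan = 0.00372 / 0.01277 = 0.2913
β_Orrin = 0.00864 / 0.01277 = 0.6766
β_Talbot = 0.01160 / 0.01277 = 0.9084
β_Calder = 0.02114 / 0.01277 = 1.6554
β_P = Σ w_i β_i = 0.24×1.7972 + 0.12×0.2788 + 0.14×0.2913 + 0.20×0.6766 + 0.14×0.9084 + 0.16×1.6554 = 1.0329
E(R_P) = R_f + β_P × MRP = 1.51% + 1.0329 × 5.38% = 7.07%

7.07%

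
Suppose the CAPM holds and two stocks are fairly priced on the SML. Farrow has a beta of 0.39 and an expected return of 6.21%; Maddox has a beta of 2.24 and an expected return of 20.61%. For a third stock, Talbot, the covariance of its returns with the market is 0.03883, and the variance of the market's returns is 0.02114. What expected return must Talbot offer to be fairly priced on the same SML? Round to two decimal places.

MRP = (20.61% − 6.21%) / (2.24 − 0.39) = 7.7838%
R_f = 6.21% − 0.39 × 7.7838% = 3.1743%
β_Talbot = Cov / Var(R_m) = 0.03883 / 0.02114 = 1.8368
E(R_Talbot) = R_f + β × MRP = 3.1743% + 1.8368 × 7.7838% = 17.47%

17.47%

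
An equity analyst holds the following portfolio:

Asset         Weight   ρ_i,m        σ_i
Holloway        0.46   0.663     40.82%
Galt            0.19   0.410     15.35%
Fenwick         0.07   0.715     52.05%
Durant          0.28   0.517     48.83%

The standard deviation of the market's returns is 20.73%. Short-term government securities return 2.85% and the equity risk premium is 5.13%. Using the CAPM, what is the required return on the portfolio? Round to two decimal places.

β_Holloway = 0.663 × 40.82% / 20.73% = 1.3055
β_Galt = 0.410 × 15.35% / 20.73% = 0.3036
β_Fenwick = 0.715 × 52.05% / 20.73% = 1.7953
β_Durant = 0.517 × 48.83% / 20.73% = 1.2178
β_P = Σ w_i β_i = 0.46×1.3055 + 0.19×0.3036 + 0.07×1.7953 + 0.28×1.2178 = 1.1249
E(R_P) = R_f + β_P × MRP = 2.85% + 1.1249 × 5.13% = 8.62%

8.62%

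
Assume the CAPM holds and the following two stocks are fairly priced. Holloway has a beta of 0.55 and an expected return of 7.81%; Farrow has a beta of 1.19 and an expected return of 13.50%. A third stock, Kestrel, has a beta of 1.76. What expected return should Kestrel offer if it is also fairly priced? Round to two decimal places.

MRP (SML slope) = (13.50% − 7.81%) / (1.19 − 0.55) = 5.69% / 0.64 = 8.8906%
R_f (intercept) = 7.81% − 0.55 × 8.8906% = 2.9202%
E(R_Kestrel) = R_f + β × MRP = 2.9202% + 1.76 × 8.8906% = 18.57%

18.57%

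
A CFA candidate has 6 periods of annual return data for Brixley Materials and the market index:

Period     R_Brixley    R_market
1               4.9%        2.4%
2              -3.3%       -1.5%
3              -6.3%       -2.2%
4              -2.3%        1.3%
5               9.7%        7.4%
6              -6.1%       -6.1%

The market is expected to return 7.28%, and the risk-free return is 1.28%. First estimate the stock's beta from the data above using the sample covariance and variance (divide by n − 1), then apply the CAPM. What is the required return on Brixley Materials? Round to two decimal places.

9.04%

Mean R_i = (4.9 − 3.3 − 6.3 − 2.3 + 9.7 − 6.1) / 6 = -0.5667%
Mean R_m = (2.4 − 1.5 − 2.2 + 1.3 + 7.4 − 6.1) / 6 = 0.2167%
Σ(R_i − R̄_i)(R_m − R̄_m) = 137.3067  ⇒  Cov = 137.3067 / 5 = 27.4613
Σ(R_m − R̄_m)² = 106.2283  ⇒  Var(R_m) = 106.2283 / 5 = 21.2457
β = Cov / Var(R_m) = 27.4613 / 21.2457 = 1.2926
MRP = 7.28% − 1.28% = 6.00%
E(R) = R_f + β × MRP = 1.28% + 1.2926 × 6.00% = 9.04%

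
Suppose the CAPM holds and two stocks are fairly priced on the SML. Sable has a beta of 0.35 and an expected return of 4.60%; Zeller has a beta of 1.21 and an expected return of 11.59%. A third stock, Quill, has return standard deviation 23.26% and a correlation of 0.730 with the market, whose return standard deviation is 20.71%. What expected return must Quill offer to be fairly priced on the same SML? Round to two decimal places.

8.42%

MRP = (11.59% − 4.60%) / (1.21 − 0.35) = 8.1279%
R_f = 4.60% − 0.35 × 8.1279% = 1.7552%
β_Quill = ρ·σ_i/σ_m = 0.730 × 23.26 / 20.71 = 0.8199
E(R_Quill) = R_f + β × MRP = 1.7552% + 0.8199 × 8.1279% = 8.42%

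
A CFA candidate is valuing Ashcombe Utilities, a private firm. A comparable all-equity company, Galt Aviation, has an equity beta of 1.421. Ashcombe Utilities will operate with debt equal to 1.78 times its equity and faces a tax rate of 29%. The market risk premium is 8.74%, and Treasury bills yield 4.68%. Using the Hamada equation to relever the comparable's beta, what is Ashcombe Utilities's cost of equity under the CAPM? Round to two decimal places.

β_L = β_U × [1 + (1 − t)(D/E)] = 1.421 × [1 + (1 − 0.29) × 1.78]
    = 1.421 × [1 + 0.71 × 1.78] = 1.421 × 2.2638 = 3.2169
E(R) = R_f + β_L × MRP = 4.68% + 3.2169 × 8.74% = 32.80%

32.80%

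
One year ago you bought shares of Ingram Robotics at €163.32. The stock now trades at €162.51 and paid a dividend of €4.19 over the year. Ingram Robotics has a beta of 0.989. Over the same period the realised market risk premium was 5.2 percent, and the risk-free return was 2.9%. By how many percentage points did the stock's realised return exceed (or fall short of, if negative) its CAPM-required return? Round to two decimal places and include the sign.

Realised HPR = (P1 + D1 − P0) / P0 = (162.51 + 4.19 − 163.32) / 163.32 = 3.38 / 163.32 = 2.0696%
CAPM required = R_f + β·MRP = 2.9% + 0.989 × 5.2% = 8.0428%
α = realised − required = 2.0696% − 8.0428% = -5.97%

-5.97%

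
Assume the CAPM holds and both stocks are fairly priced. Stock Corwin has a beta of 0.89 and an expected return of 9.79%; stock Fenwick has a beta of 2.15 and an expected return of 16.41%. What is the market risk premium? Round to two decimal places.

Both satisfy E(R) = R_f + β·MRP, so the slope of the SML is
MRP = (16.41% − 9.79%) / (2.15 − 0.89) = 6.62% / 1.26 = 5.2540%

5.25%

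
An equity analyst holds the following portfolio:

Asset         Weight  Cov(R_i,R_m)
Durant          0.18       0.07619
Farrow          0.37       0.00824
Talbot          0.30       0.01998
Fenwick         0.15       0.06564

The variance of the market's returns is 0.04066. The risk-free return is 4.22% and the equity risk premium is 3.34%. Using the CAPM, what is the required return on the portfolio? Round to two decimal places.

β_Durant = 0.07619 / 0.04066 = 1.8738
β_Farrow = 0.00824 / 0.04066 = 0.2027
β_Talbot = 0.01998 / 0.04066 = 0.4914
β_Fenwick = 0.06564 / 0.04066 = 1.6144
β_P = Σ w_i β_i = 0.18×1.8738 + 0.37×0.2027 + 0.30×0.4914 + 0.15×1.6144 = 0.8019
E(R_P) = R_f + β_P × MRP = 4.22% + 0.8019 × 3.34% = 6.90%

6.90%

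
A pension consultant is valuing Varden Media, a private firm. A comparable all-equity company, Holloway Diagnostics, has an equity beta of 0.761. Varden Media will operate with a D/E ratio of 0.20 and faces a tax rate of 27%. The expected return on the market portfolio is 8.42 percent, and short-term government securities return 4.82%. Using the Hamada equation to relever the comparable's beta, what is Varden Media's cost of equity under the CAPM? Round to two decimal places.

β_L = β_U × [1 + (1 − t)(D/E)] = 0.761 × [1 + (1 − 0.27) × 0.20]
    = 0.761 × [1 + 0.73 × 0.20] = 0.761 × 1.1460 = 0.8721
MRP = 8.42% − 4.82% = 3.60%
E(R) = R_f + β_L × MRP = 4.82% + 0.8721 × 3.60% = 7.96%

7.96%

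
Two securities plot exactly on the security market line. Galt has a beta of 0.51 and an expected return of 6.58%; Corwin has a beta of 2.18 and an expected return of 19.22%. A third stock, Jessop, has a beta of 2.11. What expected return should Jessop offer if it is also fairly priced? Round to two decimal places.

18.69%

MRP (SML slope) = (19.22% − 6.58%) / (2.18 − 0.51) = 12.64% / 1.67 = 7.5689%
R_f (intercept) = 6.58% − 0.51 × 7.5689% = 2.7199%
E(R_Jessop) = R_f + β × MRP = 2.7199% + 2.11 × 7.5689% = 18.69%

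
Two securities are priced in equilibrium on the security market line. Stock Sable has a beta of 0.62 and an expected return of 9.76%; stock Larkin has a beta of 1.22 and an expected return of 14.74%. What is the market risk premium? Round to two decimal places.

8.30%

Both satisfy E(R) = R_f + β·MRP, so the slope of the SML is
MRP = (14.74% − 9.76%) / (1.22 − 0.62) = 4.98% / 0.60 = 8.3000%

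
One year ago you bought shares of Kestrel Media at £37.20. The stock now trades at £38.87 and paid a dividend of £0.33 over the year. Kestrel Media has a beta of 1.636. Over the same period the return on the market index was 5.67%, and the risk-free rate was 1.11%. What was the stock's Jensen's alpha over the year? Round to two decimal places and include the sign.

Realised HPR = (P1 + D1 − P0) / P0 = (38.87 + 0.33 − 37.20) / 37.20 = 2.00 / 37.20 = 5.3763%
MRP = 5.67% − 1.11% = 4.56%
CAPM required = R_f + β·MRP = 1.11% + 1.636 × 4.56% = 8.57016%
α = realised − required = 5.3763% − 8.57016% = -3.19%

-3.19%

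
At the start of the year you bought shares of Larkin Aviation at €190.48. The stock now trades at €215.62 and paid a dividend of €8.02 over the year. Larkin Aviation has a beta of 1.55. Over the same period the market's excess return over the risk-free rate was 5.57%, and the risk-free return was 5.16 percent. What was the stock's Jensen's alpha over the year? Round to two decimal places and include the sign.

Realised HPR = (P1 + D1 − P0) / P0 = (215.62 + 8.02 − 190.48) / 190.48 = 33.16 / 190.48 = 17.4087%
CAPM required = R_f + β·MRP = 5.16% + 1.55 × 5.57% = 13.7935%
α = realised − required = 17.4087% − 13.7935% = +3.62%

+3.62%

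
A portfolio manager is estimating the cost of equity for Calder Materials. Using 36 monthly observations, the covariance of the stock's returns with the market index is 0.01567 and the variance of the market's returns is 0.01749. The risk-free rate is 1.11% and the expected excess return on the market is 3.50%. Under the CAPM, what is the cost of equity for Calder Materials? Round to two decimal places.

β = Cov(R_i, R_m) / Var(R_m) = 0.01567 / 0.01749 = 0.8959
E(R) = R_f + β × MRP = 1.11% + 0.8959 × 3.50% = 4.25%

4.25%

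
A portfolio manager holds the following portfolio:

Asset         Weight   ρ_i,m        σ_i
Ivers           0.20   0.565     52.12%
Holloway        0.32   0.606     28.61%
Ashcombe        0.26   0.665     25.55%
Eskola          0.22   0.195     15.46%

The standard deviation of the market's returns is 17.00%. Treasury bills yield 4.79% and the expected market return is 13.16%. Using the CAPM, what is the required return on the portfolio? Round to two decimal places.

12.92%

β_Ivers = 0.565 × 52.12% / 17.00% = 1.7322
β_Holloway = 0.606 × 28.61% / 17.00% = 1.0199
β_Ashcombe = 0.665 × 25.55% / 17.00% = 0.9995
β_Eskola = 0.195 × 15.46% / 17.00% = 0.1773
β_P = Σ w_i β_i = 0.20×1.7322 + 0.32×1.0199 + 0.26×0.9995 + 0.22×0.1773 = 0.9717
MRP = 13.16% − 4.79% = 8.37%
E(R_P) = R_f + β_P × MRP = 4.79% + 0.9717 × 8.37% = 12.92%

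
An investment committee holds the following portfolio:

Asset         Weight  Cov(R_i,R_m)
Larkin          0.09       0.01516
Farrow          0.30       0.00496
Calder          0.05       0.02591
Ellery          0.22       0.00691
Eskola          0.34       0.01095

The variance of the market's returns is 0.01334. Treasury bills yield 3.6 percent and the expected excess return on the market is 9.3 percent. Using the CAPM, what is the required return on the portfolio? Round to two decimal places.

β_Larkin = 0.01516 / 0.01334 = 1.1364
β_Farrow = 0.00496 / 0.01334 = 0.3718
β_Calder = 0.02591 / 0.01334 = 1.9423
β_Ellery = 0.00691 / 0.01334 = 0.5180
β_Eskola = 0.01095 / 0.01334 = 0.8208
β_P = Σ w_i β_i = 0.09×1.1364 + 0.30×0.3718 + 0.05×1.9423 + 0.22×0.5180 + 0.34×0.8208 = 0.7040
E(R_P) = R_f + β_P × MRP = 3.6% + 0.7040 × 9.3% = 10.15%

10.15%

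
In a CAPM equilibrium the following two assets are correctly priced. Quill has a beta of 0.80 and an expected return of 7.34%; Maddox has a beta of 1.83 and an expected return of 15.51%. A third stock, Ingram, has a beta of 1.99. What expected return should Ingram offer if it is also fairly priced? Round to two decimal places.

16.78%

MRP (SML slope) = (15.51% − 7.34%) / (1.83 − 0.80) = 8.17% / 1.03 = 7.9320%
R_f (intercept) = 7.34% − 0.80 × 7.9320% = 0.9944%
E(R_Ingram) = R_f + β × MRP = 0.9944% + 1.99 × 7.9320% = 16.78%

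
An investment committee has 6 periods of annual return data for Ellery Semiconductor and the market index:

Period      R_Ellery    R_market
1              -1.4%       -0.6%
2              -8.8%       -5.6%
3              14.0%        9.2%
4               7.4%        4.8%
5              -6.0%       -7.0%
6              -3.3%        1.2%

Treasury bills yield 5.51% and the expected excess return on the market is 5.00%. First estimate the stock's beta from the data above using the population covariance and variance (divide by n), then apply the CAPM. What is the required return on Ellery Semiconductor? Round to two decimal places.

Mean R_i = (-1.4 − 8.8 + 14.0 + 7.4 − 6.0 − 3.3) / 6 = 0.3167%
Mean R_m = (-0.6 − 5.6 + 9.2 + 4.8 − 7.0 + 1.2) / 6 = 0.3333%
Σ(R_i − R̄_i)(R_m − R̄_m) = 251.8467  ⇒  Cov = 251.8467 / 6 = 41.9745
Σ(R_m − R̄_m)² = 189.1733  ⇒  Var(R_m) = 189.1733 / 6 = 31.5289
β = Cov / Var(R_m) = 41.9745 / 31.5289 = 1.3313
E(R) = R_f + β × MRP = 5.51% + 1.3313 × 5.00% = 12.17%

12.17%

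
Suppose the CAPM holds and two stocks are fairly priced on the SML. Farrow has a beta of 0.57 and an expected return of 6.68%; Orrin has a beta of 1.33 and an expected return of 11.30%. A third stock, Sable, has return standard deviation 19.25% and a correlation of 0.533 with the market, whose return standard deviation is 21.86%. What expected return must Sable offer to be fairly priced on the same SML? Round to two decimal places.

MRP = (11.30% − 6.68%) / (1.33 − 0.57) = 6.0789%
R_f = 6.68% − 0.57 × 6.0789% = 3.2150%
β_Sable = ρ·σ_i/σ_m = 0.533 × 19.25 / 21.86 = 0.4694
E(R_Sable) = R_f + β × MRP = 3.2150% + 0.4694 × 6.0789% = 6.07%

6.07%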